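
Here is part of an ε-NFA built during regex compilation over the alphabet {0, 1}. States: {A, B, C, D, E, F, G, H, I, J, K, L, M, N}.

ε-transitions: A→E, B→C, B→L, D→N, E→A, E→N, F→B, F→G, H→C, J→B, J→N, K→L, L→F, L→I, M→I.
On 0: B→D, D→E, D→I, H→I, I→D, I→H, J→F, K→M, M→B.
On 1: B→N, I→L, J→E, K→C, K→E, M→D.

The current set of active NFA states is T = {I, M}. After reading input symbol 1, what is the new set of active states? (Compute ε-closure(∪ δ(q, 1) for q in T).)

{B, C, D, F, G, I, L, N}

I on 1 → {L}.
M on 1 → {D}.
Union after reading 1: {D, L}.
Now take the ε-closure:
From D via ε: add N.
From L via ε: add F, I.
From F via ε: add B, G.
From B via ε: add C.
No new states can be added; the closed set is {B, C, D, F, G, I, L, N}.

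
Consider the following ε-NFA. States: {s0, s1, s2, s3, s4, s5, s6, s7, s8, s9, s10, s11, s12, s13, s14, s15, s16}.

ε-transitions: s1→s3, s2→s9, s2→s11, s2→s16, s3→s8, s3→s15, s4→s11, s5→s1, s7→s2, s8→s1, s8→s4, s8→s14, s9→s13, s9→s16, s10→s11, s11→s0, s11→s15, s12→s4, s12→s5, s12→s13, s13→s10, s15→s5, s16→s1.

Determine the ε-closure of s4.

{s0, s1, s3, s4, s5, s8, s11, s14, s15}

Start with {s4}.
From s4 via ε: add s11.
From s11 via ε: add s0, s15.
From s15 via ε: add s5.
From s5 via ε: add s1.
From s1 via ε: add s3.
From s3 via ε: add s8.
From s8 via ε: add s14.
No new states can be added; the closed set is {s0, s1, s3, s4, s5, s8, s11, s14, s15}.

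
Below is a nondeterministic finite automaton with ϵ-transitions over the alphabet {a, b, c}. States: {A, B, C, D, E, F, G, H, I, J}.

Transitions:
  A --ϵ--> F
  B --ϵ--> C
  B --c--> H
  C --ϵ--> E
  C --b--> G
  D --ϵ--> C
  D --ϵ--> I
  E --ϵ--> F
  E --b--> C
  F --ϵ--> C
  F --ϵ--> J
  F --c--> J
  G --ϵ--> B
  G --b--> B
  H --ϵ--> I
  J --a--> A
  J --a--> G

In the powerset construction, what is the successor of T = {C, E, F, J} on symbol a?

{A, B, C, E, F, G, J}

J on a → {A, G}.
No a-transition from C, E, F.
Union after reading a: {A, G}.
Now take the ϵ-closure:
From A via ϵ: add F.
From G via ϵ: add B.
From B via ϵ: add C.
From F via ϵ: add J.
From C via ϵ: add E.
No new states can be added; the closed set is {A, B, C, E, F, G, J}.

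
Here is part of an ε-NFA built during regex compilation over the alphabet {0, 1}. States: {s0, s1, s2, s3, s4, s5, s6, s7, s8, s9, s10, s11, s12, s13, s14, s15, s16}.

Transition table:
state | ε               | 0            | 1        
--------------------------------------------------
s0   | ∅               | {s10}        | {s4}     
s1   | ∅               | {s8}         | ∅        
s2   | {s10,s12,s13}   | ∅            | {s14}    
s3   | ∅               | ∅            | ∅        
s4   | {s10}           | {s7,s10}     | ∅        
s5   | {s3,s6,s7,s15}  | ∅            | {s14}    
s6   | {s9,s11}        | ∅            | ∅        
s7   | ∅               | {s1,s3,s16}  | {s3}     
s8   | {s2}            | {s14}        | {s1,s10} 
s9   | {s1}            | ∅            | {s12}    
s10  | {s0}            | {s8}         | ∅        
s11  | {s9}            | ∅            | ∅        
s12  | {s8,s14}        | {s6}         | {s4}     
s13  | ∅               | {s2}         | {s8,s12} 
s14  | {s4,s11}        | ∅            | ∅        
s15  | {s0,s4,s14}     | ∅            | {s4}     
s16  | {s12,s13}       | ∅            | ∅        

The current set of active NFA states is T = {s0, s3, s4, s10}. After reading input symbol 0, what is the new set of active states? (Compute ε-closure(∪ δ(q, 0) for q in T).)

{s0, s1, s2, s4, s7, s8, s9, s10, s11, s12, s13, s14}

s0 on 0 → {s10}.
s4 on 0 → {s7, s10}.
s10 on 0 → {s8}.
No 0-transition from s3.
Union after reading 0: {s7, s8, s10}.
Now take the ε-closure:
From s8 via ε: add s2.
From s10 via ε: add s0.
From s2 via ε: add s12, s13.
From s12 via ε: add s14.
From s14 via ε: add s4, s11.
From s11 via ε: add s9.
From s9 via ε: add s1.
No new states can be added; the closed set is {s0, s1, s2, s4, s7, s8, s9, s10, s11, s12, s13, s14}.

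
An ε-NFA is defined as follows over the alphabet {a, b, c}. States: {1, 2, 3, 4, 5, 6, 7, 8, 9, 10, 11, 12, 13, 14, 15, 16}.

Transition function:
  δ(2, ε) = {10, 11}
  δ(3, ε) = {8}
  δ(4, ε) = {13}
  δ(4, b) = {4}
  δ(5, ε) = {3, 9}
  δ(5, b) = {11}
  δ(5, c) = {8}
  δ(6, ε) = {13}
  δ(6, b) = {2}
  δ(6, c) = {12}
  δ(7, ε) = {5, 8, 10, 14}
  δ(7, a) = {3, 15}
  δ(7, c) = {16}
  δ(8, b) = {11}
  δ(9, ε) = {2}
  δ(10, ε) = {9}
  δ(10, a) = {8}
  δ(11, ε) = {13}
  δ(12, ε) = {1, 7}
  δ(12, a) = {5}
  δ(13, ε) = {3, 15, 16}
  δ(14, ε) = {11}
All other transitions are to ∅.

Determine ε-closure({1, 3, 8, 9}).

{1, 2, 3, 8, 9, 10, 11, 13, 15, 16}

Start with {1, 3, 8, 9}.
From 9 via ε: add 2.
From 2 via ε: add 10, 11.
From 11 via ε: add 13.
From 13 via ε: add 15, 16.
No new states can be added; the closed set is {1, 2, 3, 8, 9, 10, 11, 13, 15, 16}.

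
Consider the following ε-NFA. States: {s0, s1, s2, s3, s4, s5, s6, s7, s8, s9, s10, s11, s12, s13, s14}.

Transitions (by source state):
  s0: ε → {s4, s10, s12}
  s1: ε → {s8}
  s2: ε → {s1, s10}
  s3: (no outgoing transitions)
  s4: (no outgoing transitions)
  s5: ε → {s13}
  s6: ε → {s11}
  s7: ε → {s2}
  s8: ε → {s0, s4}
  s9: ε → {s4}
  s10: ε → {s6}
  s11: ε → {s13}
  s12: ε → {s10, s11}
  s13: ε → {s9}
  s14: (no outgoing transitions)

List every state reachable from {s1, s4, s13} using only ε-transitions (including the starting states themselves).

{s0, s1, s4, s6, s8, s9, s10, s11, s12, s13}

Start with {s1, s4, s13}.
From s1 via ε: add s8.
From s13 via ε: add s9.
From s8 via ε: add s0.
From s0 via ε: add s10, s12.
From s10 via ε: add s6.
From s12 via ε: add s11.
No new states can be added; the closed set is {s0, s1, s4, s6, s8, s9, s10, s11, s12, s13}.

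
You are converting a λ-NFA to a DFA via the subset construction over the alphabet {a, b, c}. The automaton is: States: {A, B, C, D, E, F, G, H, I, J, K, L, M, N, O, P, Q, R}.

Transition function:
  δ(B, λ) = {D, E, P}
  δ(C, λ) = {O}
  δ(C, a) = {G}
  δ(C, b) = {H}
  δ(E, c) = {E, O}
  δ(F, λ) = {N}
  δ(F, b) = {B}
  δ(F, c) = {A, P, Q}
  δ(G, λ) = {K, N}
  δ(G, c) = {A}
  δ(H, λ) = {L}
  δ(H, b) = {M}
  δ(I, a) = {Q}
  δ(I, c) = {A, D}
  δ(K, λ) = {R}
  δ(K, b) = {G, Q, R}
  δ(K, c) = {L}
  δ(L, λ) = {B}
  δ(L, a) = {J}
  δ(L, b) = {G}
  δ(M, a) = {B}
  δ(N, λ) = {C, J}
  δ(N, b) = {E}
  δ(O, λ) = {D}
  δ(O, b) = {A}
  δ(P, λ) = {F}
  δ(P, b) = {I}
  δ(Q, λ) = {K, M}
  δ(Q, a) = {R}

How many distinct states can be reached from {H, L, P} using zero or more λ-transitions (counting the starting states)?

11

Start with {H, L, P}.
From L via λ: add B.
From P via λ: add F.
From B via λ: add D, E.
From F via λ: add N.
From N via λ: add C, J.
From C via λ: add O.
λ-closure = {B, C, D, E, F, H, J, L, N, O, P}, which has 11 states.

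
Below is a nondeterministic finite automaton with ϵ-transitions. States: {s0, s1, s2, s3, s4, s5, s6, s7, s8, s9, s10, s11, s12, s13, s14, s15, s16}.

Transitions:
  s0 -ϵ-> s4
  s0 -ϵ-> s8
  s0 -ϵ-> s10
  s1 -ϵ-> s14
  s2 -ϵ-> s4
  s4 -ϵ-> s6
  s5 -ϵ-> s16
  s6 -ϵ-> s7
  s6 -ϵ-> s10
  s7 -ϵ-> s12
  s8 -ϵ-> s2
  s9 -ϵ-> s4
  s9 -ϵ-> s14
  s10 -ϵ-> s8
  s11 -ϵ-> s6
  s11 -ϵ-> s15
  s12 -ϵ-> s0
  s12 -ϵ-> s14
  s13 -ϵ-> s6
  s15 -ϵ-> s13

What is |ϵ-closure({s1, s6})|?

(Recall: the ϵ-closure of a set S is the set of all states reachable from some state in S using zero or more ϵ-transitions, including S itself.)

Start with {s1, s6}.
From s1 via ϵ: add s14.
From s6 via ϵ: add s7, s10.
From s7 via ϵ: add s12.
From s10 via ϵ: add s8.
From s8 via ϵ: add s2.
From s12 via ϵ: add s0.
From s0 via ϵ: add s4.
ϵ-closure = {s0, s1, s2, s4, s6, s7, s8, s10, s12, s14}, which has 10 states.

10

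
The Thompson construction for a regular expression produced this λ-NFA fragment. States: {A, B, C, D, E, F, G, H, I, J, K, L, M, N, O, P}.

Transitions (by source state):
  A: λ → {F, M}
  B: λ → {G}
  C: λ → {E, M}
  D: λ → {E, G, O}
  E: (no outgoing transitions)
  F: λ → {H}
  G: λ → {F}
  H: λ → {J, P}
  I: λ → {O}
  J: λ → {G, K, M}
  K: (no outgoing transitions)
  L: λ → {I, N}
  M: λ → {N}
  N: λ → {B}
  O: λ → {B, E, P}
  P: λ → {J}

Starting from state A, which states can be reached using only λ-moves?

Start with {A}.
From A via λ: add F, M.
From F via λ: add H.
From M via λ: add N.
From H via λ: add J, P.
From N via λ: add B.
From B via λ: add G.
From J via λ: add K.
No new states can be added; the closed set is {A, B, F, G, H, J, K, M, N, P}.

{A, B, F, G, H, J, K, M, N, P}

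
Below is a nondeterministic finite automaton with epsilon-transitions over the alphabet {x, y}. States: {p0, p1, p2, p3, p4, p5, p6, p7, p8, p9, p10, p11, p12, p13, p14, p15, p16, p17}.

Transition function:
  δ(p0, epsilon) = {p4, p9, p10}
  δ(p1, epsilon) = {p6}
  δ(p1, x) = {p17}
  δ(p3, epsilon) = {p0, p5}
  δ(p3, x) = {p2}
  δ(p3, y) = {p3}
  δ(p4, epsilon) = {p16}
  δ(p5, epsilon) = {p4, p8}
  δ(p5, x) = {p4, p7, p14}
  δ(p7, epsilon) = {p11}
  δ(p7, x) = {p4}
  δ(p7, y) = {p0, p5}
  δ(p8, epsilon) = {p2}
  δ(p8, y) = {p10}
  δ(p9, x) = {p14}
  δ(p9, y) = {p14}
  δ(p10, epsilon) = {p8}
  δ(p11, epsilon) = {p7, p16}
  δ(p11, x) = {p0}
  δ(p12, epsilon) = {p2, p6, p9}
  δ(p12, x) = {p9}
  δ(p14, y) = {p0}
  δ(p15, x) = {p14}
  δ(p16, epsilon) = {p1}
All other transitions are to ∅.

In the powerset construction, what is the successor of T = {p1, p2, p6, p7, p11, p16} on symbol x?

{p0, p1, p2, p4, p6, p8, p9, p10, p16, p17}

p1 on x → {p17}.
p7 on x → {p4}.
p11 on x → {p0}.
No x-transition from p2, p6, p16.
Union after reading x: {p0, p4, p17}.
Now take the epsilon-closure:
From p0 via epsilon: add p9, p10.
From p4 via epsilon: add p16.
From p10 via epsilon: add p8.
From p16 via epsilon: add p1.
From p1 via epsilon: add p6.
From p8 via epsilon: add p2.
No new states can be added; the closed set is {p0, p1, p2, p4, p6, p8, p9, p10, p16, p17}.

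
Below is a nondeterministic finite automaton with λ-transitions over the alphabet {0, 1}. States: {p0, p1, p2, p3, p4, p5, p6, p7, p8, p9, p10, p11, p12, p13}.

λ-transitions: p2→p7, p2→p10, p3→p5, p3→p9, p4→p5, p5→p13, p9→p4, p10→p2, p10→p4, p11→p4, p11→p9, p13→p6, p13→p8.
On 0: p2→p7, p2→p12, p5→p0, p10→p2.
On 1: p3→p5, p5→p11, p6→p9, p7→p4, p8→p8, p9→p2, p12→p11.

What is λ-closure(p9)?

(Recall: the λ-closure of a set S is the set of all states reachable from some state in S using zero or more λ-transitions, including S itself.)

{p4, p5, p6, p8, p9, p13}

Start with {p9}.
From p9 via λ: add p4.
From p4 via λ: add p5.
From p5 via λ: add p13.
From p13 via λ: add p6, p8.
No new states can be added; the closed set is {p4, p5, p6, p8, p9, p13}.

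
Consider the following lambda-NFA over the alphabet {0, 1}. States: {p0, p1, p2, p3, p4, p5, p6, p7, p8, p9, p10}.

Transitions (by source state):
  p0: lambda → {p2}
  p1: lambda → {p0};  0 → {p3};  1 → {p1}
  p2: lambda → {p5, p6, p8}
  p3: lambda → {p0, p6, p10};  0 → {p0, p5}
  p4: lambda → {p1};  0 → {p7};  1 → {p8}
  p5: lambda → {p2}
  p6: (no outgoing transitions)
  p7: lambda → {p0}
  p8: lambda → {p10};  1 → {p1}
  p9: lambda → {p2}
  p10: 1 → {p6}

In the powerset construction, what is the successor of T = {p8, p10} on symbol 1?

{p0, p1, p2, p5, p6, p8, p10}

p8 on 1 → {p1}.
p10 on 1 → {p6}.
Union after reading 1: {p1, p6}.
Now take the lambda-closure:
From p1 via lambda: add p0.
From p0 via lambda: add p2.
From p2 via lambda: add p5, p8.
From p8 via lambda: add p10.
No new states can be added; the closed set is {p0, p1, p2, p5, p6, p8, p10}.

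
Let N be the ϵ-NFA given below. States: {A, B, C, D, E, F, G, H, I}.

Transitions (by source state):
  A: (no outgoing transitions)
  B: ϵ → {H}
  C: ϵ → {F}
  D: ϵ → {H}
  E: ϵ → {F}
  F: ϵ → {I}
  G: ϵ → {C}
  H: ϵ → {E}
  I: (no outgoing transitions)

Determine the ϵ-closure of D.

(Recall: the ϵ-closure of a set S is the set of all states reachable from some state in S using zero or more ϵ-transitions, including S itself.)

Start with {D}.
From D via ϵ: add H.
From H via ϵ: add E.
From E via ϵ: add F.
From F via ϵ: add I.
No new states can be added; the closed set is {D, E, F, H, I}.

{D, E, F, H, I}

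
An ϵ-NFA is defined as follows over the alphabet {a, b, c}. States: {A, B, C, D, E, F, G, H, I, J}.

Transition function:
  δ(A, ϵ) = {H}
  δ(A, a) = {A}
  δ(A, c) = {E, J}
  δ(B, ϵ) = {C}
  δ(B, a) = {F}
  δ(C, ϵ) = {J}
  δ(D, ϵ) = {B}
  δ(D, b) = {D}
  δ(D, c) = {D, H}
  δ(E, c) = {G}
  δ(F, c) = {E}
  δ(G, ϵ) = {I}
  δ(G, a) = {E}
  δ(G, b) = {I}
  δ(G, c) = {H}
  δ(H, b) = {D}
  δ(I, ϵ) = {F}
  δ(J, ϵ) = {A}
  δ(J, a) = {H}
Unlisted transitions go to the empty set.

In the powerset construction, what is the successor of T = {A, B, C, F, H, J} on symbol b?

{A, B, C, D, H, J}

H on b → {D}.
No b-transition from A, B, C, F, J.
Union after reading b: {D}.
Now take the ϵ-closure:
From D via ϵ: add B.
From B via ϵ: add C.
From C via ϵ: add J.
From J via ϵ: add A.
From A via ϵ: add H.
No new states can be added; the closed set is {A, B, C, D, H, J}.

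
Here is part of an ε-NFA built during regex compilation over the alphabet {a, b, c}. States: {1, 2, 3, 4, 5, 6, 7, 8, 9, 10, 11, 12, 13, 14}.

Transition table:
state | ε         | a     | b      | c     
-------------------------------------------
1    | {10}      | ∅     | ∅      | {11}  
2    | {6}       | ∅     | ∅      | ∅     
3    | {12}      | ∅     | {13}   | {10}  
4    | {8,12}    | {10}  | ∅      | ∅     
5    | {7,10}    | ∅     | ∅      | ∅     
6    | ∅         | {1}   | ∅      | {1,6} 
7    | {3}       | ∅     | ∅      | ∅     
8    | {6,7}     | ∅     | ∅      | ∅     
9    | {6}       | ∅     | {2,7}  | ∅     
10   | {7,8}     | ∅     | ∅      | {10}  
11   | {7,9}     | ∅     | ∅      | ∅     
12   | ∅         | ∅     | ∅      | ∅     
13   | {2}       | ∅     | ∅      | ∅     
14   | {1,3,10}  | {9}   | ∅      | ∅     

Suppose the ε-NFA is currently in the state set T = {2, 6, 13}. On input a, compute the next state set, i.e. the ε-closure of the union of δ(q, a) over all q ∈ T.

{1, 3, 6, 7, 8, 10, 12}

6 on a → {1}.
No a-transition from 2, 13.
Union after reading a: {1}.
Now take the ε-closure:
From 1 via ε: add 10.
From 10 via ε: add 7, 8.
From 7 via ε: add 3.
From 8 via ε: add 6.
From 3 via ε: add 12.
No new states can be added; the closed set is {1, 3, 6, 7, 8, 10, 12}.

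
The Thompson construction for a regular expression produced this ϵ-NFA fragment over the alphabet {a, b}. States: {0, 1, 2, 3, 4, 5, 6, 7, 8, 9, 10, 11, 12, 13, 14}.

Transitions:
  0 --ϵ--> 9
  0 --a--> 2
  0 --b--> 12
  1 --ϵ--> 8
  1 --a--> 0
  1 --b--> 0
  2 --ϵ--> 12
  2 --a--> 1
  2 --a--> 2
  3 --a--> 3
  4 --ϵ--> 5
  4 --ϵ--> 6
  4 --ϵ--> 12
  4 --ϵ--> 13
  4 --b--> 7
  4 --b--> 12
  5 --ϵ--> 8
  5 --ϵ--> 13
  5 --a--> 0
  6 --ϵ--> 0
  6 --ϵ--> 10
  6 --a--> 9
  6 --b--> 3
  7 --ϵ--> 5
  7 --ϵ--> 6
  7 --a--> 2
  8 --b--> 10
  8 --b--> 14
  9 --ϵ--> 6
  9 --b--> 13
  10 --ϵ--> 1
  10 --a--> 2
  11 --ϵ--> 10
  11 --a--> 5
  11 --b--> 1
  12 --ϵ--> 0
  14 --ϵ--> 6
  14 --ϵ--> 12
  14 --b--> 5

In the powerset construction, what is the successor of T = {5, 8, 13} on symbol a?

{0, 1, 6, 8, 9, 10}

5 on a → {0}.
No a-transition from 8, 13.
Union after reading a: {0}.
Now take the ϵ-closure:
From 0 via ϵ: add 9.
From 9 via ϵ: add 6.
From 6 via ϵ: add 10.
From 10 via ϵ: add 1.
From 1 via ϵ: add 8.
No new states can be added; the closed set is {0, 1, 6, 8, 9, 10}.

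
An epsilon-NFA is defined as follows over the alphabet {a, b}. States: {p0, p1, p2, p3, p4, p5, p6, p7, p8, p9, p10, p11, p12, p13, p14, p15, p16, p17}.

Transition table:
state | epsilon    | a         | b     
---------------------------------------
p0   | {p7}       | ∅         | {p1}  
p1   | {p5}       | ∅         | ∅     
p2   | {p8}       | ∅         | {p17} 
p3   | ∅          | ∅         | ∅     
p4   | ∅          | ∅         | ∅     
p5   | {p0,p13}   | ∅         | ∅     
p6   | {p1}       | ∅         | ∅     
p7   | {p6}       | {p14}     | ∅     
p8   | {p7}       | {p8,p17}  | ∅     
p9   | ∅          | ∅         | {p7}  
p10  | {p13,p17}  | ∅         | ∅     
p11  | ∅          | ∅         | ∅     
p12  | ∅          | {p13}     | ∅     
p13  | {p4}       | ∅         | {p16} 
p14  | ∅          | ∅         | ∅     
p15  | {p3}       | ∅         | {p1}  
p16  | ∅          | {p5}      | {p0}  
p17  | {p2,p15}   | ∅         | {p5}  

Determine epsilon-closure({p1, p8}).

{p0, p1, p4, p5, p6, p7, p8, p13}

Start with {p1, p8}.
From p1 via epsilon: add p5.
From p8 via epsilon: add p7.
From p5 via epsilon: add p0, p13.
From p7 via epsilon: add p6.
From p13 via epsilon: add p4.
No new states can be added; the closed set is {p0, p1, p4, p5, p6, p7, p8, p13}.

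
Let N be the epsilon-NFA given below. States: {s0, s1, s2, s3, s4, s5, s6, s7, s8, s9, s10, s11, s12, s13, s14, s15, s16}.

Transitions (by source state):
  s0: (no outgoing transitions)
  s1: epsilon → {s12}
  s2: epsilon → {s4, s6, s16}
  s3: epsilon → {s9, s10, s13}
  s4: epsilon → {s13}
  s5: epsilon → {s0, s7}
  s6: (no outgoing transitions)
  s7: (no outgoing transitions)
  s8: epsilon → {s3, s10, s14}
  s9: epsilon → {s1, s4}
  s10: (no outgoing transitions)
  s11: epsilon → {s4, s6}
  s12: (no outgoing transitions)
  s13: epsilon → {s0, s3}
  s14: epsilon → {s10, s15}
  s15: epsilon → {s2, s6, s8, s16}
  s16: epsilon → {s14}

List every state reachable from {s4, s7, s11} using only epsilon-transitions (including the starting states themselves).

Start with {s4, s7, s11}.
From s4 via epsilon: add s13.
From s11 via epsilon: add s6.
From s13 via epsilon: add s0, s3.
From s3 via epsilon: add s9, s10.
From s9 via epsilon: add s1.
From s1 via epsilon: add s12.
No new states can be added; the closed set is {s0, s1, s3, s4, s6, s7, s9, s10, s11, s12, s13}.

{s0, s1, s3, s4, s6, s7, s9, s10, s11, s12, s13}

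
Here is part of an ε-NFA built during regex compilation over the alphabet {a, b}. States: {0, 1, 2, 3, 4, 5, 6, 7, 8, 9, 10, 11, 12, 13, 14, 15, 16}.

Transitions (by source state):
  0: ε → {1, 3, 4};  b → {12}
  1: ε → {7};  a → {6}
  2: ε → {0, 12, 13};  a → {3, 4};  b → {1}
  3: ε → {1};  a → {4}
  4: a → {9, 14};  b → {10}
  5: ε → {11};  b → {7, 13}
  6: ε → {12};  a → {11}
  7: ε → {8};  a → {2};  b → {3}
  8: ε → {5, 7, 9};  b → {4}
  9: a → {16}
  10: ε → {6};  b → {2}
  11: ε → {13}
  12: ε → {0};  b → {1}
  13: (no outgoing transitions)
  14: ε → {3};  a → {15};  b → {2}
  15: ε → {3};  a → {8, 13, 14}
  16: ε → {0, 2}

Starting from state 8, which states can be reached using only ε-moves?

Start with {8}.
From 8 via ε: add 5, 7, 9.
From 5 via ε: add 11.
From 11 via ε: add 13.
No new states can be added; the closed set is {5, 7, 8, 9, 11, 13}.

{5, 7, 8, 9, 11, 13}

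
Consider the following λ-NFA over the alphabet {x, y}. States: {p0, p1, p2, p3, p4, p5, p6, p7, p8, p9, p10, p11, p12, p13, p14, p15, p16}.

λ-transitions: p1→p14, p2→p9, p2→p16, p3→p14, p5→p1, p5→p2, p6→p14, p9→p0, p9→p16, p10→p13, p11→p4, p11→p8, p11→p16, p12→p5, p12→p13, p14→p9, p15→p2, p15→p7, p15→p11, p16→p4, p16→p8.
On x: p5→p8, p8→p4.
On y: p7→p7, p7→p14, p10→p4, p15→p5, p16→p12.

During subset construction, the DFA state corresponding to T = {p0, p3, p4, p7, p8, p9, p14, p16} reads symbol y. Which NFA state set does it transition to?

{p0, p1, p2, p4, p5, p7, p8, p9, p12, p13, p14, p16}

p7 on y → {p7, p14}.
p16 on y → {p12}.
No y-transition from p0, p3, p4, p8, p9, p14.
Union after reading y: {p7, p12, p14}.
Now take the λ-closure:
From p12 via λ: add p5, p13.
From p14 via λ: add p9.
From p5 via λ: add p1, p2.
From p9 via λ: add p0, p16.
From p16 via λ: add p4, p8.
No new states can be added; the closed set is {p0, p1, p2, p4, p5, p7, p8, p9, p12, p13, p14, p16}.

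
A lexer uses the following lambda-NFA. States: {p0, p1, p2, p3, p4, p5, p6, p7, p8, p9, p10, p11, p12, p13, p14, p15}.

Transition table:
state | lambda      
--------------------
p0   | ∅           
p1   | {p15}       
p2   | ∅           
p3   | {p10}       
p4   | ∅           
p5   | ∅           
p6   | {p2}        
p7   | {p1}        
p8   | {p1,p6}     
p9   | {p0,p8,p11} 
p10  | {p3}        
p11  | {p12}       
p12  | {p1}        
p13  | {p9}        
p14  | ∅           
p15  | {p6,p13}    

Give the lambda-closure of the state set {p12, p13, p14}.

{p0, p1, p2, p6, p8, p9, p11, p12, p13, p14, p15}

Start with {p12, p13, p14}.
From p12 via lambda: add p1.
From p13 via lambda: add p9.
From p1 via lambda: add p15.
From p9 via lambda: add p0, p8, p11.
From p8 via lambda: add p6.
From p6 via lambda: add p2.
No new states can be added; the closed set is {p0, p1, p2, p6, p8, p9, p11, p12, p13, p14, p15}.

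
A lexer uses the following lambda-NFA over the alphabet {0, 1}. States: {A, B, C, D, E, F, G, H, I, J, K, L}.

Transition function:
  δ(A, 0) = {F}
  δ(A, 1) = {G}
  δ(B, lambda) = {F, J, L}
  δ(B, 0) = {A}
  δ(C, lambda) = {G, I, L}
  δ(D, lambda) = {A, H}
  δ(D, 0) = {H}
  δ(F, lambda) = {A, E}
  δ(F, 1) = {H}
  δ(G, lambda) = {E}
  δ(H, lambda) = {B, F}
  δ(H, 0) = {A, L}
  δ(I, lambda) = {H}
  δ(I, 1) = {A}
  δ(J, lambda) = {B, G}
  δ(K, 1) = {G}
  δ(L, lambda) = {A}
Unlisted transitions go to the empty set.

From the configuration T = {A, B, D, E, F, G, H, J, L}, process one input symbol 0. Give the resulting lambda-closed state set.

{A, B, E, F, G, H, J, L}

A on 0 → {F}.
B on 0 → {A}.
D on 0 → {H}.
H on 0 → {A, L}.
No 0-transition from E, F, G, J, L.
Union after reading 0: {A, F, H, L}.
Now take the lambda-closure:
From F via lambda: add E.
From H via lambda: add B.
From B via lambda: add J.
From J via lambda: add G.
No new states can be added; the closed set is {A, B, E, F, G, H, J, L}.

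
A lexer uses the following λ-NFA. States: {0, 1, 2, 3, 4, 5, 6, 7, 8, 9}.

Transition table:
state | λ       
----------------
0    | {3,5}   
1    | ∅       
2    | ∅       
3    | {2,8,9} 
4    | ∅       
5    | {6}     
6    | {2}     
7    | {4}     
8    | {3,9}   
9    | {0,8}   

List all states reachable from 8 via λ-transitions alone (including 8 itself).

Start with {8}.
From 8 via λ: add 3, 9.
From 3 via λ: add 2.
From 9 via λ: add 0.
From 0 via λ: add 5.
From 5 via λ: add 6.
No new states can be added; the closed set is {0, 2, 3, 5, 6, 8, 9}.

{0, 2, 3, 5, 6, 8, 9}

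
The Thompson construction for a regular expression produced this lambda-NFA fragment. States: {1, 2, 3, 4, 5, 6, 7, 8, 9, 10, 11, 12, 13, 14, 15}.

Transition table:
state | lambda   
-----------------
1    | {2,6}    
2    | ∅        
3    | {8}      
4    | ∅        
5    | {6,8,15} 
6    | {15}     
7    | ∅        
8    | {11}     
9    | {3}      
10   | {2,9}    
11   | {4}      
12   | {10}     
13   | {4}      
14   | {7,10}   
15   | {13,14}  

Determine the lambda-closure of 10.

Start with {10}.
From 10 via lambda: add 2, 9.
From 9 via lambda: add 3.
From 3 via lambda: add 8.
From 8 via lambda: add 11.
From 11 via lambda: add 4.
No new states can be added; the closed set is {2, 3, 4, 8, 9, 10, 11}.

{2, 3, 4, 8, 9, 10, 11}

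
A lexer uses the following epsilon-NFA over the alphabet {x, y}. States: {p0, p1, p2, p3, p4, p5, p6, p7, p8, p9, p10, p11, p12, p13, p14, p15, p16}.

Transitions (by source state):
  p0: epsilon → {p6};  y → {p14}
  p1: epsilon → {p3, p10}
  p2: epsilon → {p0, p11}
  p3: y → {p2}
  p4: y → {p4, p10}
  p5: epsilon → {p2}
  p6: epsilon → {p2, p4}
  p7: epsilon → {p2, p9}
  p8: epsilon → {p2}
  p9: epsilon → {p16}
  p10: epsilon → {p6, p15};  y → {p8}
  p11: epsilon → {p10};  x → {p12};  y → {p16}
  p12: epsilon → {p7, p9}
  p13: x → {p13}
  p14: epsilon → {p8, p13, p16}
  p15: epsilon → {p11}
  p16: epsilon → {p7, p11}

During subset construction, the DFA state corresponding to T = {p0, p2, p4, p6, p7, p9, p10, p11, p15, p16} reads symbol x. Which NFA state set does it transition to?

{p0, p2, p4, p6, p7, p9, p10, p11, p12, p15, p16}

p11 on x → {p12}.
No x-transition from p0, p2, p4, p6, p7, p9, p10, p15, p16.
Union after reading x: {p12}.
Now take the epsilon-closure:
From p12 via epsilon: add p7, p9.
From p7 via epsilon: add p2.
From p9 via epsilon: add p16.
From p2 via epsilon: add p0, p11.
From p0 via epsilon: add p6.
From p11 via epsilon: add p10.
From p6 via epsilon: add p4.
From p10 via epsilon: add p15.
No new states can be added; the closed set is {p0, p2, p4, p6, p7, p9, p10, p11, p12, p15, p16}.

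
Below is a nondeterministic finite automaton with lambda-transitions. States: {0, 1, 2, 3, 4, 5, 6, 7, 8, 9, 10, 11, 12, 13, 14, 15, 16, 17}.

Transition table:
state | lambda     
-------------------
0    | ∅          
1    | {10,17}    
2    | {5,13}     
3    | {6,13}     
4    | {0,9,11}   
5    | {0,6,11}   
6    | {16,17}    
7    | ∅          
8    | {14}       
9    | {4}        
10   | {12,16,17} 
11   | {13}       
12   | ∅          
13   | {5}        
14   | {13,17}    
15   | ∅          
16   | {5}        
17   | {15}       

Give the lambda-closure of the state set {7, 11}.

Start with {7, 11}.
From 11 via lambda: add 13.
From 13 via lambda: add 5.
From 5 via lambda: add 0, 6.
From 6 via lambda: add 16, 17.
From 17 via lambda: add 15.
No new states can be added; the closed set is {0, 5, 6, 7, 11, 13, 15, 16, 17}.

{0, 5, 6, 7, 11, 13, 15, 16, 17}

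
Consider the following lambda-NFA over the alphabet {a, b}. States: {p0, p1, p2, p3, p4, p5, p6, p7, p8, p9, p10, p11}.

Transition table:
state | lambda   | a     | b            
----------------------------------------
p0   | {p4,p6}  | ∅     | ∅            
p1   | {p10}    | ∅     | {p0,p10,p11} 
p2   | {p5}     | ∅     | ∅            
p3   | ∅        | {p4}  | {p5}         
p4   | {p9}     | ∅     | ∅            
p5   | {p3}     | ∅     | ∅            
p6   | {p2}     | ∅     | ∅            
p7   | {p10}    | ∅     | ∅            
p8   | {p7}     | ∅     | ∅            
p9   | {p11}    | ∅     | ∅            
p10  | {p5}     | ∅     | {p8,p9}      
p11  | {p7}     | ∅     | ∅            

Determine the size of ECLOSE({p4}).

Start with {p4}.
From p4 via lambda: add p9.
From p9 via lambda: add p11.
From p11 via lambda: add p7.
From p7 via lambda: add p10.
From p10 via lambda: add p5.
From p5 via lambda: add p3.
lambda-closure = {p3, p4, p5, p7, p9, p10, p11}, which has 7 states.

7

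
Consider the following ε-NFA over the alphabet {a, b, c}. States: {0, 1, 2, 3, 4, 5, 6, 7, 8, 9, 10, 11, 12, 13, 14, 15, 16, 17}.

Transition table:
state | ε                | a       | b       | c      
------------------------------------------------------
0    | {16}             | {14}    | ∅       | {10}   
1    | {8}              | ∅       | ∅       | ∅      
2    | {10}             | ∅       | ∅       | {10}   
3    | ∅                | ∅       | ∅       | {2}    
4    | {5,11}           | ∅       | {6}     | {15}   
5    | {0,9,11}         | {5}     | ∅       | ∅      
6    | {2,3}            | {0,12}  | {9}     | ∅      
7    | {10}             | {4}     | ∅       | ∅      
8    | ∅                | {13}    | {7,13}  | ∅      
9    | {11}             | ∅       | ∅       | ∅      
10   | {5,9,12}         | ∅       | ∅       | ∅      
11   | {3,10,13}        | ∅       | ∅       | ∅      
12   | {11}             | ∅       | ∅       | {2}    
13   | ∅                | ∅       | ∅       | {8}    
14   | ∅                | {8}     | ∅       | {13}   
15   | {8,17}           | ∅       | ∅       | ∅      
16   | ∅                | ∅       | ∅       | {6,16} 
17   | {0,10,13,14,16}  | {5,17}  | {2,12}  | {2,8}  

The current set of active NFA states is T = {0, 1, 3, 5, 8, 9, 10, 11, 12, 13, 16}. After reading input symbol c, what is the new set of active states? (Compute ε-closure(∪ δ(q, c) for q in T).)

{0, 2, 3, 5, 6, 8, 9, 10, 11, 12, 13, 16}

0 on c → {10}.
3 on c → {2}.
12 on c → {2}.
13 on c → {8}.
16 on c → {6, 16}.
No c-transition from 1, 5, 8, 9, 10, 11.
Union after reading c: {2, 6, 8, 10, 16}.
Now take the ε-closure:
From 6 via ε: add 3.
From 10 via ε: add 5, 9, 12.
From 5 via ε: add 0, 11.
From 11 via ε: add 13.
No new states can be added; the closed set is {0, 2, 3, 5, 6, 8, 9, 10, 11, 12, 13, 16}.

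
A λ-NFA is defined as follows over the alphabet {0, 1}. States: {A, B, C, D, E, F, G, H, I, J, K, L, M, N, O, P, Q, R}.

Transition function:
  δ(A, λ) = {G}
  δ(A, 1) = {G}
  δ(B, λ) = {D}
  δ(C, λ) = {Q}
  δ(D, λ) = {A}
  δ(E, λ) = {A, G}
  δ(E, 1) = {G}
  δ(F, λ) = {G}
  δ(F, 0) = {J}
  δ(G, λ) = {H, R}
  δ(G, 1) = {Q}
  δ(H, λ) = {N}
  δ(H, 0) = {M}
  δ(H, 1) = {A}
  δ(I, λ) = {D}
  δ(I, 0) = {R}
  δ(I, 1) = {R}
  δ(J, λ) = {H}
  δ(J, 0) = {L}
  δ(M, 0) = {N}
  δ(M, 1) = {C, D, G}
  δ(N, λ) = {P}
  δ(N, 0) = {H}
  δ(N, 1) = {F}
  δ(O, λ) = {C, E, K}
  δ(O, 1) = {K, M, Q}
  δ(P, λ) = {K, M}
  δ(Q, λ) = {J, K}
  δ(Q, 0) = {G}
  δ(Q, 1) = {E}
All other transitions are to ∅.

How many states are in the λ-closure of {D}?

9

Start with {D}.
From D via λ: add A.
From A via λ: add G.
From G via λ: add H, R.
From H via λ: add N.
From N via λ: add P.
From P via λ: add K, M.
λ-closure = {A, D, G, H, K, M, N, P, R}, which has 9 states.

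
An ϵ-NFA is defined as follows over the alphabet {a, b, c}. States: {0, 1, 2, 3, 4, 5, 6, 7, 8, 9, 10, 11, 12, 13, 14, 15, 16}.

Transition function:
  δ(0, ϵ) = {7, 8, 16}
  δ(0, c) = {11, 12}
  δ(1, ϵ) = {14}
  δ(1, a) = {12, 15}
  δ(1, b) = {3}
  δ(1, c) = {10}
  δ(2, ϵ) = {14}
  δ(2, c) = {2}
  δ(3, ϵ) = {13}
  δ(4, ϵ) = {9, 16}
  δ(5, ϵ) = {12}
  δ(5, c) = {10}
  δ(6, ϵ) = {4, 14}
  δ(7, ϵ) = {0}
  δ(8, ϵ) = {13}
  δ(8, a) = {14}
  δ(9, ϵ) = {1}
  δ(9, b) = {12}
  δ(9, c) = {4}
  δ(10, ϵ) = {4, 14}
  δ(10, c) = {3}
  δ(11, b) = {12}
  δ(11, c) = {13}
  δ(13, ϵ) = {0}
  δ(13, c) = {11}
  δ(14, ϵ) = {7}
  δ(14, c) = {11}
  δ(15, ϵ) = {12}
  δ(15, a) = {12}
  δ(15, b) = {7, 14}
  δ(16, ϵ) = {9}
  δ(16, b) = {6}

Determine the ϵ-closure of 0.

Start with {0}.
From 0 via ϵ: add 7, 8, 16.
From 8 via ϵ: add 13.
From 16 via ϵ: add 9.
From 9 via ϵ: add 1.
From 1 via ϵ: add 14.
No new states can be added; the closed set is {0, 1, 7, 8, 9, 13, 14, 16}.

{0, 1, 7, 8, 9, 13, 14, 16}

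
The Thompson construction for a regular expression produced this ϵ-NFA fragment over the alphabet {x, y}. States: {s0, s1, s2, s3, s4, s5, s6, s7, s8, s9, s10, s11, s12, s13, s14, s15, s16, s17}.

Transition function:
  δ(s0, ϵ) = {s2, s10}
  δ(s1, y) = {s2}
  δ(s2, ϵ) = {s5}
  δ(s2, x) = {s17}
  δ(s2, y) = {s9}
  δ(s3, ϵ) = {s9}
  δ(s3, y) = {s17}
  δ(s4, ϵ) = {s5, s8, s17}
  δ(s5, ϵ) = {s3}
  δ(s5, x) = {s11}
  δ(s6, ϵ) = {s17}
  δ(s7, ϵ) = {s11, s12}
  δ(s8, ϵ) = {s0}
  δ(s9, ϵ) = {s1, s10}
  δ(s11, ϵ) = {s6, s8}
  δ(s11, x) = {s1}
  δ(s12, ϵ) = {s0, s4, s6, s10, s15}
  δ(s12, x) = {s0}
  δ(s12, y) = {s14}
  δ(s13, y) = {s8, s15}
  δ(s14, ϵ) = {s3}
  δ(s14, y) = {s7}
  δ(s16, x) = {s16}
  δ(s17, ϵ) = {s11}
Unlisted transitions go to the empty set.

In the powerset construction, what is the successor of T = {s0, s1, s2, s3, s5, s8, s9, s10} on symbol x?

{s0, s1, s2, s3, s5, s6, s8, s9, s10, s11, s17}

s2 on x → {s17}.
s5 on x → {s11}.
No x-transition from s0, s1, s3, s8, s9, s10.
Union after reading x: {s11, s17}.
Now take the ϵ-closure:
From s11 via ϵ: add s6, s8.
From s8 via ϵ: add s0.
From s0 via ϵ: add s2, s10.
From s2 via ϵ: add s5.
From s5 via ϵ: add s3.
From s3 via ϵ: add s9.
From s9 via ϵ: add s1.
No new states can be added; the closed set is {s0, s1, s2, s3, s5, s6, s8, s9, s10, s11, s17}.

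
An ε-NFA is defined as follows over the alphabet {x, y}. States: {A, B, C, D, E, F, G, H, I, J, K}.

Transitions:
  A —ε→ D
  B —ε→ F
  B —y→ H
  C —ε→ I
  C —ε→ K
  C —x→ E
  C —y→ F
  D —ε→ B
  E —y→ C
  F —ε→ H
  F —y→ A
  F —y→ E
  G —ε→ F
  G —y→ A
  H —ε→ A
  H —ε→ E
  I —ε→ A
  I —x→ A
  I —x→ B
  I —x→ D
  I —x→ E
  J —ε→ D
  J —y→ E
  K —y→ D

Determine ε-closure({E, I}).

{A, B, D, E, F, H, I}

Start with {E, I}.
From I via ε: add A.
From A via ε: add D.
From D via ε: add B.
From B via ε: add F.
From F via ε: add H.
No new states can be added; the closed set is {A, B, D, E, F, H, I}.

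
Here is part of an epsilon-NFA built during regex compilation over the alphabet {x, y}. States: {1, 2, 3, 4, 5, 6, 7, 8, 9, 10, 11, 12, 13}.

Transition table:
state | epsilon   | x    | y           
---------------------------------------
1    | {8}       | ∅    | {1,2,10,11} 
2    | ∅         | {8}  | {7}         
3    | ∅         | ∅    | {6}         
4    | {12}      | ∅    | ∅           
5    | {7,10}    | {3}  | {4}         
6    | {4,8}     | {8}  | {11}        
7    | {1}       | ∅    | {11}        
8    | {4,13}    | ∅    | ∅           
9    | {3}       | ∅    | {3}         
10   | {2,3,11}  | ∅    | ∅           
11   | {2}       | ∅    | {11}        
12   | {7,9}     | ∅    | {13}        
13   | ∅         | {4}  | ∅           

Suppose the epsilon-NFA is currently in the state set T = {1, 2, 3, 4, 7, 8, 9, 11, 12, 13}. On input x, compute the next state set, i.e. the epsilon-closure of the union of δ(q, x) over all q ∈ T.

{1, 3, 4, 7, 8, 9, 12, 13}

2 on x → {8}.
13 on x → {4}.
No x-transition from 1, 3, 4, 7, 8, 9, 11, 12.
Union after reading x: {4, 8}.
Now take the epsilon-closure:
From 4 via epsilon: add 12.
From 8 via epsilon: add 13.
From 12 via epsilon: add 7, 9.
From 7 via epsilon: add 1.
From 9 via epsilon: add 3.
No new states can be added; the closed set is {1, 3, 4, 7, 8, 9, 12, 13}.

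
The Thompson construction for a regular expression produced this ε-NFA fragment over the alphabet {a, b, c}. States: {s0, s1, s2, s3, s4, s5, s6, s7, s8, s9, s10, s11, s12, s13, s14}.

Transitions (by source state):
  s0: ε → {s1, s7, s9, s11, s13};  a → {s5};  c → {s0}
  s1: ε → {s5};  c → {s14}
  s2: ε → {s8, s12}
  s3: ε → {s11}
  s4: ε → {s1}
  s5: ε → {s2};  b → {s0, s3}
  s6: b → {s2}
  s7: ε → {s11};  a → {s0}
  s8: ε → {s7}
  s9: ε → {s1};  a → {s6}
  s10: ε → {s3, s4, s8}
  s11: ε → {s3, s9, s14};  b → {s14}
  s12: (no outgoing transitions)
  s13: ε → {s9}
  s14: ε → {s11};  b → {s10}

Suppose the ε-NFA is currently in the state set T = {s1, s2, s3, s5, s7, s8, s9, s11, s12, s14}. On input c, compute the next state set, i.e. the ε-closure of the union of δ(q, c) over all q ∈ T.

{s1, s2, s3, s5, s7, s8, s9, s11, s12, s14}

s1 on c → {s14}.
No c-transition from s2, s3, s5, s7, s8, s9, s11, s12, s14.
Union after reading c: {s14}.
Now take the ε-closure:
From s14 via ε: add s11.
From s11 via ε: add s3, s9.
From s9 via ε: add s1.
From s1 via ε: add s5.
From s5 via ε: add s2.
From s2 via ε: add s8, s12.
From s8 via ε: add s7.
No new states can be added; the closed set is {s1, s2, s3, s5, s7, s8, s9, s11, s12, s14}.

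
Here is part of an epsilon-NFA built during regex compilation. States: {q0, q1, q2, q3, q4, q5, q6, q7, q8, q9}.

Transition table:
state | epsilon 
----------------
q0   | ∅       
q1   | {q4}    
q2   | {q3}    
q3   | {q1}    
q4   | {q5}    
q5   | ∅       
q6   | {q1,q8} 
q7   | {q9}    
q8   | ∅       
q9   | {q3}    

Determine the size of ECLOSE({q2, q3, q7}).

7

Start with {q2, q3, q7}.
From q3 via epsilon: add q1.
From q7 via epsilon: add q9.
From q1 via epsilon: add q4.
From q4 via epsilon: add q5.
epsilon-closure = {q1, q2, q3, q4, q5, q7, q9}, which has 7 states.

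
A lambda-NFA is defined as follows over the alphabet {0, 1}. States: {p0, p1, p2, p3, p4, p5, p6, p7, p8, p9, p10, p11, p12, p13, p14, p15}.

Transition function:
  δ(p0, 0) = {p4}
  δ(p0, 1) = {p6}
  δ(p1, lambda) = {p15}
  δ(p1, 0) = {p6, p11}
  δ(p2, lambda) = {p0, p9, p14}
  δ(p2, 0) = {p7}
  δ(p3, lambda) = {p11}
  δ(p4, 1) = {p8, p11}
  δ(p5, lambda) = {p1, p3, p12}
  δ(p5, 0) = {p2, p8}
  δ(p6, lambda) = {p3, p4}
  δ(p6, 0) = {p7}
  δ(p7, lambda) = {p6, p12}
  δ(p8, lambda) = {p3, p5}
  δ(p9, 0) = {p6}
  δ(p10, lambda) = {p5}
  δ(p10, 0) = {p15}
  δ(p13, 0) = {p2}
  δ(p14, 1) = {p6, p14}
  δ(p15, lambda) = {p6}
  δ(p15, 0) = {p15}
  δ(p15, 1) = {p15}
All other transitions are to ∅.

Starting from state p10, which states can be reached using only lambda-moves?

{p1, p3, p4, p5, p6, p10, p11, p12, p15}

Start with {p10}.
From p10 via lambda: add p5.
From p5 via lambda: add p1, p3, p12.
From p1 via lambda: add p15.
From p3 via lambda: add p11.
From p15 via lambda: add p6.
From p6 via lambda: add p4.
No new states can be added; the closed set is {p1, p3, p4, p5, p6, p10, p11, p12, p15}.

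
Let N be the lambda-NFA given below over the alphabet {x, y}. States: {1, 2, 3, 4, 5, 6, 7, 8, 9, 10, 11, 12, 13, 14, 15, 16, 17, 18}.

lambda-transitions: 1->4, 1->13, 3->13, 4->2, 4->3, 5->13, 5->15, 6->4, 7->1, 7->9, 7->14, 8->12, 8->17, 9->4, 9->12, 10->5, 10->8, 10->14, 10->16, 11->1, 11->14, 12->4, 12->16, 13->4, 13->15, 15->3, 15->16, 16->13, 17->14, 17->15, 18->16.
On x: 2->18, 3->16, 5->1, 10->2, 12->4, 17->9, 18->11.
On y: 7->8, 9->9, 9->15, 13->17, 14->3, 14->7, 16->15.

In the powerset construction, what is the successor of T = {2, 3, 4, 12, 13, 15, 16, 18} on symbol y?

13 on y → {17}.
16 on y → {15}.
No y-transition from 2, 3, 4, 12, 15, 18.
Union after reading y: {15, 17}.
Now take the lambda-closure:
From 15 via lambda: add 3, 16.
From 17 via lambda: add 14.
From 3 via lambda: add 13.
From 13 via lambda: add 4.
From 4 via lambda: add 2.
No new states can be added; the closed set is {2, 3, 4, 13, 14, 15, 16, 17}.

{2, 3, 4, 13, 14, 15, 16, 17}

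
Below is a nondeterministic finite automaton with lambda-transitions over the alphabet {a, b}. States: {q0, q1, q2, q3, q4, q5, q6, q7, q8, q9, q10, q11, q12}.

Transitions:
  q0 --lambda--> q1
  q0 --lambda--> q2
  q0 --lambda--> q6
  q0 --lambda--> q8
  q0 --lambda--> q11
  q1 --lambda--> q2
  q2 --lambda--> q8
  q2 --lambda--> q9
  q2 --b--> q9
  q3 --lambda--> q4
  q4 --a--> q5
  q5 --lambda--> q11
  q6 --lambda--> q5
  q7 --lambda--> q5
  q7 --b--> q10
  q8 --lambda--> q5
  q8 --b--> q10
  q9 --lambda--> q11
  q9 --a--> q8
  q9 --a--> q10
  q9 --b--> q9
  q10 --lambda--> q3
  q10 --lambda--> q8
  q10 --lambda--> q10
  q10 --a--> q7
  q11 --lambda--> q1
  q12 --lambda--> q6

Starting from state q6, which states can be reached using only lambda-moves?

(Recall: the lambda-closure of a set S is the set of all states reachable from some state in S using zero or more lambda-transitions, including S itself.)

Start with {q6}.
From q6 via lambda: add q5.
From q5 via lambda: add q11.
From q11 via lambda: add q1.
From q1 via lambda: add q2.
From q2 via lambda: add q8, q9.
No new states can be added; the closed set is {q1, q2, q5, q6, q8, q9, q11}.

{q1, q2, q5, q6, q8, q9, q11}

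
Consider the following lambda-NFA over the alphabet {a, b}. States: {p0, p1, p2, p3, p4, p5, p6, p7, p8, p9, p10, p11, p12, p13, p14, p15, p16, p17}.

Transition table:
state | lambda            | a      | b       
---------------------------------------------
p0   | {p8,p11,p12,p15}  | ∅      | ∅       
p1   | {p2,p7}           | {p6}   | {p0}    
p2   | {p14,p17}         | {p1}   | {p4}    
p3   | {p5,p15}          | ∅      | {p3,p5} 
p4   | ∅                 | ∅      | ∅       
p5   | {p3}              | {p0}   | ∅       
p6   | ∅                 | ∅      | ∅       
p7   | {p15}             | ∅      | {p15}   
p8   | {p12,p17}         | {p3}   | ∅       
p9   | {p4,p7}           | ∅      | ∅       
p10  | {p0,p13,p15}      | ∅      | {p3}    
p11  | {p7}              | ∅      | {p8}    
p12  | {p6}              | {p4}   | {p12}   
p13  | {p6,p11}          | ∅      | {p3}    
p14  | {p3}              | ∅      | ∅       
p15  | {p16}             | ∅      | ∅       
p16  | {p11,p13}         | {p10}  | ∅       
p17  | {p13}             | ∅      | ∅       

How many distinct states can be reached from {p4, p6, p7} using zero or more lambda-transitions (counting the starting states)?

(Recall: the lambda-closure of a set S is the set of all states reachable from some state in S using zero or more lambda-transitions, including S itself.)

Start with {p4, p6, p7}.
From p7 via lambda: add p15.
From p15 via lambda: add p16.
From p16 via lambda: add p11, p13.
lambda-closure = {p4, p6, p7, p11, p13, p15, p16}, which has 7 states.

7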